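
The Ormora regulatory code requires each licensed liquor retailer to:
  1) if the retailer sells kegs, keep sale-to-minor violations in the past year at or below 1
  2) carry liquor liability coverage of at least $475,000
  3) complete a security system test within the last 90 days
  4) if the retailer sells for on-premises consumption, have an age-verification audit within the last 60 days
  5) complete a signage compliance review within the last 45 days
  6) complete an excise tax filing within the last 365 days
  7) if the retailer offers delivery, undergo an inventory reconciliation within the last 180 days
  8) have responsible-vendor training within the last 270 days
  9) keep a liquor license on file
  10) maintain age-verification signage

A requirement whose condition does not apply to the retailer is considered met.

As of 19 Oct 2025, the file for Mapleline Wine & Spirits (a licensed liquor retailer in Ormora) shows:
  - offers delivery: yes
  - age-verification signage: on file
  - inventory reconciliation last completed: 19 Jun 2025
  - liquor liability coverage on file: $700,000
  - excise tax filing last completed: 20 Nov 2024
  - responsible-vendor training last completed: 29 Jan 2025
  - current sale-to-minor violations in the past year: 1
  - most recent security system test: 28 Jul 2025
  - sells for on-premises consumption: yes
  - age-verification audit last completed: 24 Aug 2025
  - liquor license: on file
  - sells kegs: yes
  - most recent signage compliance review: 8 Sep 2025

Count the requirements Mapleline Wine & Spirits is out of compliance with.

1. condition 'sells kegs' holds; sale-to-minor violations in the past year 1 ≤ 1 → met
2. liquor liability coverage $700,000 ≥ $475,000 → met
3. security system test 83 days ago vs limit 90 → met
4. condition 'sells for on-premises consumption' holds; age-verification audit 56 days ago vs limit 60 → met
5. signage compliance review 41 days ago vs limit 45 → met
6. excise tax filing 333 days ago vs limit 365 → met
7. condition 'offers delivery' holds; inventory reconciliation 122 days ago vs limit 180 → met
8. responsible-vendor training 263 days ago vs limit 270 → met
9. liquor license present → met
10. age-verification signage present → met
Not met: 0 of 10

0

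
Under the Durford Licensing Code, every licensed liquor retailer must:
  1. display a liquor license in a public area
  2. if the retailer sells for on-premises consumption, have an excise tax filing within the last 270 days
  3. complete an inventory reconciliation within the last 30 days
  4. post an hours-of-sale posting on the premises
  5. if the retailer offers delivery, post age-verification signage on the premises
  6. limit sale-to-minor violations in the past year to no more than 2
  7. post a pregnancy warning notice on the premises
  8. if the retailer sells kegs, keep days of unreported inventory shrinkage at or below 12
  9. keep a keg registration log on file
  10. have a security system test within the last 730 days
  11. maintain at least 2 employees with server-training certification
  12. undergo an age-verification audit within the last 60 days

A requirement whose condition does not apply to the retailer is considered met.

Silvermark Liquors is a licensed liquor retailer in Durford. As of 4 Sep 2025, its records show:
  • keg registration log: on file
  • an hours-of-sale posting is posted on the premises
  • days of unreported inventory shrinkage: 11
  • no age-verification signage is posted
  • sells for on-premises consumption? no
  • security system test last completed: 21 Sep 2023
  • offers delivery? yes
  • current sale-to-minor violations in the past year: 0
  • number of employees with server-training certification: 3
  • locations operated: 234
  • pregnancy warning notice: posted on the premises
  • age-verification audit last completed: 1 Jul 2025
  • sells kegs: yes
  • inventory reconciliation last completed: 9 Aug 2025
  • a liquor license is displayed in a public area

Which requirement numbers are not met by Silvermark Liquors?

1. liquor license present → met
2. condition 'sells for on-premises consumption' does not hold → requirement n/a → met
3. inventory reconciliation 26 days ago vs limit 30 → met
4. hours-of-sale posting present → met
5. condition 'offers delivery' holds; age-verification signage absent → not met
6. sale-to-minor violations in the past year 0 ≤ 2 → met
7. pregnancy warning notice present → met
8. condition 'sells kegs' holds; days of unreported inventory shrinkage 11 ≤ 12 → met
9. keg registration log present → met
10. security system test 714 days ago vs limit 730 → met
11. employees with server-training certification 3 ≥ 2 → met
12. age-verification audit 65 days ago vs limit 60 → not met
Not met: 5, 12

5, 12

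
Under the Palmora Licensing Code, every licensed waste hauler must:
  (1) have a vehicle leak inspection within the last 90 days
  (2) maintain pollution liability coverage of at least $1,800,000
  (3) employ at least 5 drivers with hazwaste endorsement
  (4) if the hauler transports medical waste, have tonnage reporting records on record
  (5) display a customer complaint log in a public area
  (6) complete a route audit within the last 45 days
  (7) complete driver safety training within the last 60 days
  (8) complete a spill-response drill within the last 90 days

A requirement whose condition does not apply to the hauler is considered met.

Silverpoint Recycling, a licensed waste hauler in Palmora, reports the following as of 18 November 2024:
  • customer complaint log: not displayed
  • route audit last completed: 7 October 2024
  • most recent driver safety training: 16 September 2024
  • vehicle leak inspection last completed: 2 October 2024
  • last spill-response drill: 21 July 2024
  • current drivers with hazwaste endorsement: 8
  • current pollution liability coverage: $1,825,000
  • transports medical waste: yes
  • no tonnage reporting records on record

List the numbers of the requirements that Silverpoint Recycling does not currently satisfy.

1. vehicle leak inspection 47 days ago vs limit 90 → met
2. pollution liability coverage $1,825,000 ≥ $1,800,000 → met
3. drivers with hazwaste endorsement 8 ≥ 5 → met
4. condition 'transports medical waste' holds; tonnage reporting records absent → not met
5. customer complaint log absent → not met
6. route audit 42 days ago vs limit 45 → met
7. driver safety training 63 days ago vs limit 60 → not met
8. spill-response drill 120 days ago vs limit 90 → not met
Not met: 4, 5, 7, 8

4, 5, 7, 8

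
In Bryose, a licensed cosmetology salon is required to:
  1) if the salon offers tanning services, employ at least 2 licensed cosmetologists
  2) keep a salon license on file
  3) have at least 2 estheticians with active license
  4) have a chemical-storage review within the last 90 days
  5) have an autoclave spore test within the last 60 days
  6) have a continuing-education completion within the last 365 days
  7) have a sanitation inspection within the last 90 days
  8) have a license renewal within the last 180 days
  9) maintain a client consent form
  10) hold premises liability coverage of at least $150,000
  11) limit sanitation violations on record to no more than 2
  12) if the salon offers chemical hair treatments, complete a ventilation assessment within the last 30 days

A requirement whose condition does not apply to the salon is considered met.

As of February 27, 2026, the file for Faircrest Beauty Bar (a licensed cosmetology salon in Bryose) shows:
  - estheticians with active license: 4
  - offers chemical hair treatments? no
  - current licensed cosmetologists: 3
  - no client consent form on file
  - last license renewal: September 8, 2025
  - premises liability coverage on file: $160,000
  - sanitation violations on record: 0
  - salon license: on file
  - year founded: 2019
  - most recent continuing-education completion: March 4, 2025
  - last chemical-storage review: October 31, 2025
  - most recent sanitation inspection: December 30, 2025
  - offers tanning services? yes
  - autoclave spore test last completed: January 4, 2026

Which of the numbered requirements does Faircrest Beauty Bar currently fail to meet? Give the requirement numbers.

4, 9

1. condition 'offers tanning services' holds; licensed cosmetologists 3 ≥ 2 → met
2. salon license present → met
3. estheticians with active license 4 ≥ 2 → met
4. chemical-storage review 119 days ago vs limit 90 → not met
5. autoclave spore test 54 days ago vs limit 60 → met
6. continuing-education completion 360 days ago vs limit 365 → met
7. sanitation inspection 59 days ago vs limit 90 → met
8. license renewal 172 days ago vs limit 180 → met
9. client consent form absent → not met
10. premises liability coverage $160,000 ≥ $150,000 → met
11. sanitation violations on record 0 ≤ 2 → met
12. condition 'offers chemical hair treatments' does not hold → requirement n/a → met
Not met: 4, 9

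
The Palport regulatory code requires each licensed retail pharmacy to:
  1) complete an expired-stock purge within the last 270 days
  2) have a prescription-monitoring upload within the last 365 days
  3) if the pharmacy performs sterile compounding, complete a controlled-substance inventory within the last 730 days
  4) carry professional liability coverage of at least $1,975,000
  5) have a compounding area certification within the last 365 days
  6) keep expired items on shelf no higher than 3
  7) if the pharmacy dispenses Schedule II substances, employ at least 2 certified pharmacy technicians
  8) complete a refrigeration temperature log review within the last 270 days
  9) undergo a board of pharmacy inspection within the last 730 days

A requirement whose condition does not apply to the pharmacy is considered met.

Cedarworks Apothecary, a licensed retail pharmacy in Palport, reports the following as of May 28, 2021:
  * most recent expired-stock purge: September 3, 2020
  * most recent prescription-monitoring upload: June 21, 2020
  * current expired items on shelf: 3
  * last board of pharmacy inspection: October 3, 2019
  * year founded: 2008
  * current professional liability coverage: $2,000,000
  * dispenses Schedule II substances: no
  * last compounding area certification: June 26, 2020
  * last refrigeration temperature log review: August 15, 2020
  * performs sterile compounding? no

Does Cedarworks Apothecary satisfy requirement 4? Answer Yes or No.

Yes

4. professional liability coverage $2,000,000 ≥ $1,975,000 → met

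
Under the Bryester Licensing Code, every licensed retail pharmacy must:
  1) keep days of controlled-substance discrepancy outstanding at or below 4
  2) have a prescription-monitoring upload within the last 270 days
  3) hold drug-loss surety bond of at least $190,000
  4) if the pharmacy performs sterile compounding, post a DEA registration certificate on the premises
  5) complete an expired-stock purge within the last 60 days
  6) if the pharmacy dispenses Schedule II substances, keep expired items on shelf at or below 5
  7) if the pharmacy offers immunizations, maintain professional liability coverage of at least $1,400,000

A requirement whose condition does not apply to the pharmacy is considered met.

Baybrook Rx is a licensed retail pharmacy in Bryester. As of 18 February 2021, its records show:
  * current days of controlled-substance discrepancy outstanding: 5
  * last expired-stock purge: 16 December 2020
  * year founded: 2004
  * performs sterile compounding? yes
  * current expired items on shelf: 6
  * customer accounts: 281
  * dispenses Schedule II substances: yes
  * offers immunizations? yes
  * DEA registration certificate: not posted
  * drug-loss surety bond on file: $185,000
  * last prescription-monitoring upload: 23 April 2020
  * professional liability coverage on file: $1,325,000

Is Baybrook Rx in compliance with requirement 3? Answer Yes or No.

No

3. drug-loss surety bond $185,000 < $190,000 → not met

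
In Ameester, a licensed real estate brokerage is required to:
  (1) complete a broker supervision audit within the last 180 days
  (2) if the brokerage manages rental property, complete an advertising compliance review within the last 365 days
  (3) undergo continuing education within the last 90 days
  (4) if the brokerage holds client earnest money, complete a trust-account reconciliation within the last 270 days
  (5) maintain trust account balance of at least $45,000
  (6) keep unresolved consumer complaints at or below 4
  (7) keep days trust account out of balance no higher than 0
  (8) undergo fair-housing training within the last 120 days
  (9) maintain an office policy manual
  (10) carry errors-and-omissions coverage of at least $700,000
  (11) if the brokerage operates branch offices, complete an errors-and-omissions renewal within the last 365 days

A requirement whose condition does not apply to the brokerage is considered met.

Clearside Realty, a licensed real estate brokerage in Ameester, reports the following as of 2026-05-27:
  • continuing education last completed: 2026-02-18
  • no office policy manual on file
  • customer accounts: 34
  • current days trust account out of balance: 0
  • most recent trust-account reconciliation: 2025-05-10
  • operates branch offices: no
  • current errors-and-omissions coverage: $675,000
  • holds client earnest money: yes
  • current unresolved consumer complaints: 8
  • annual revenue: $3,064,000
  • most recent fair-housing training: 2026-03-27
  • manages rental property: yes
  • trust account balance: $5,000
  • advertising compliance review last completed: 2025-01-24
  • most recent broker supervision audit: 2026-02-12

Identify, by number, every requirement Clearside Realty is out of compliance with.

2, 3, 4, 5, 6, 9, 10

1. broker supervision audit 104 days ago vs limit 180 → met
2. condition 'manages rental property' holds; advertising compliance review 488 days ago vs limit 365 → not met
3. continuing education 98 days ago vs limit 90 → not met
4. condition 'holds client earnest money' holds; trust-account reconciliation 382 days ago vs limit 270 → not met
5. trust account balance $5,000 < $45,000 → not met
6. unresolved consumer complaints 8 > 4 → not met
7. days trust account out of balance 0 ≤ 0 → met
8. fair-housing training 61 days ago vs limit 120 → met
9. office policy manual absent → not met
10. errors-and-omissions coverage $675,000 < $700,000 → not met
11. condition 'operates branch offices' does not hold → requirement n/a → met
Not met: 2, 3, 4, 5, 6, 9, 10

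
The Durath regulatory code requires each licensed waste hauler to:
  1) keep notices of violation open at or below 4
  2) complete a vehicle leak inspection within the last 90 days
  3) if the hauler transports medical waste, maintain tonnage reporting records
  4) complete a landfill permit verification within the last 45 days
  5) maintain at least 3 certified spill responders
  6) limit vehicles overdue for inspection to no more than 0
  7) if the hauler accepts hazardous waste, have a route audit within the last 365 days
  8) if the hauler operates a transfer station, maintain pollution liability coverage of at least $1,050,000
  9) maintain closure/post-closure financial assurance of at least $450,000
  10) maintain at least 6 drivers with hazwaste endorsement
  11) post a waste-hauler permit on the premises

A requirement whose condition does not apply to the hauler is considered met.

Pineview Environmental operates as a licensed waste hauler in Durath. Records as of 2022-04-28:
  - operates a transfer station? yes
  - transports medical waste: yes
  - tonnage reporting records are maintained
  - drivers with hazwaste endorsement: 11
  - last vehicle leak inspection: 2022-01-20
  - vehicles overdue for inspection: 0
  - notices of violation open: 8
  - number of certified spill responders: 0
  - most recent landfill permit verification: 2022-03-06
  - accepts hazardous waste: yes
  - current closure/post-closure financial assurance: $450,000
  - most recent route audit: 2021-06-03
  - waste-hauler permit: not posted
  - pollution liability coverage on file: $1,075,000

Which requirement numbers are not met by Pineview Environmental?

1, 2, 4, 5, 11

1. notices of violation open 8 > 4 → not met
2. vehicle leak inspection 98 days ago vs limit 90 → not met
3. condition 'transports medical waste' holds; tonnage reporting records present → met
4. landfill permit verification 53 days ago vs limit 45 → not met
5. certified spill responders 0 < 3 → not met
6. vehicles overdue for inspection 0 ≤ 0 → met
7. condition 'accepts hazardous waste' holds; route audit 329 days ago vs limit 365 → met
8. condition 'operates a transfer station' holds; pollution liability coverage $1,075,000 ≥ $1,050,000 → met
9. closure/post-closure financial assurance $450,000 ≥ $450,000 → met
10. drivers with hazwaste endorsement 11 ≥ 6 → met
11. waste-hauler permit absent → not met
Not met: 1, 2, 4, 5, 11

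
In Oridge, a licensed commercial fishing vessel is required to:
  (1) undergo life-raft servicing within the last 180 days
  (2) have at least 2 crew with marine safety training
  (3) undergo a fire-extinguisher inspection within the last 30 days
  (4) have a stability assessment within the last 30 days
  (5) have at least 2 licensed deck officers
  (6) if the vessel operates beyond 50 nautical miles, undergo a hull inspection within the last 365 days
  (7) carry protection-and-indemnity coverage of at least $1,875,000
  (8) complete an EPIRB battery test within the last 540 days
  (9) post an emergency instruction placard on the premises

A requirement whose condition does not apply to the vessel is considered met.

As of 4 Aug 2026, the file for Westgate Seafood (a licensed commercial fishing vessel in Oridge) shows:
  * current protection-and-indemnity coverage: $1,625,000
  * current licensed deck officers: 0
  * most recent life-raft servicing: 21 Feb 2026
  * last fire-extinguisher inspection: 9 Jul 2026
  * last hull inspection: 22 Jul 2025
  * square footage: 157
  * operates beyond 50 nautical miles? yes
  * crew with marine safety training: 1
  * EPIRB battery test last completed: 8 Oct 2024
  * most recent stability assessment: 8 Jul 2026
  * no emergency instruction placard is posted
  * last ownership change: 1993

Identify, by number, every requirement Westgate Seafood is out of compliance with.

1. life-raft servicing 164 days ago vs limit 180 → met
2. crew with marine safety training 1 < 2 → not met
3. fire-extinguisher inspection 26 days ago vs limit 30 → met
4. stability assessment 27 days ago vs limit 30 → met
5. licensed deck officers 0 < 2 → not met
6. condition 'operates beyond 50 nautical miles' holds; hull inspection 378 days ago vs limit 365 → not met
7. protection-and-indemnity coverage $1,625,000 < $1,875,000 → not met
8. EPIRB battery test 665 days ago vs limit 540 → not met
9. emergency instruction placard absent → not met
Not met: 2, 5, 6, 7, 8, 9

2, 5, 6, 7, 8, 9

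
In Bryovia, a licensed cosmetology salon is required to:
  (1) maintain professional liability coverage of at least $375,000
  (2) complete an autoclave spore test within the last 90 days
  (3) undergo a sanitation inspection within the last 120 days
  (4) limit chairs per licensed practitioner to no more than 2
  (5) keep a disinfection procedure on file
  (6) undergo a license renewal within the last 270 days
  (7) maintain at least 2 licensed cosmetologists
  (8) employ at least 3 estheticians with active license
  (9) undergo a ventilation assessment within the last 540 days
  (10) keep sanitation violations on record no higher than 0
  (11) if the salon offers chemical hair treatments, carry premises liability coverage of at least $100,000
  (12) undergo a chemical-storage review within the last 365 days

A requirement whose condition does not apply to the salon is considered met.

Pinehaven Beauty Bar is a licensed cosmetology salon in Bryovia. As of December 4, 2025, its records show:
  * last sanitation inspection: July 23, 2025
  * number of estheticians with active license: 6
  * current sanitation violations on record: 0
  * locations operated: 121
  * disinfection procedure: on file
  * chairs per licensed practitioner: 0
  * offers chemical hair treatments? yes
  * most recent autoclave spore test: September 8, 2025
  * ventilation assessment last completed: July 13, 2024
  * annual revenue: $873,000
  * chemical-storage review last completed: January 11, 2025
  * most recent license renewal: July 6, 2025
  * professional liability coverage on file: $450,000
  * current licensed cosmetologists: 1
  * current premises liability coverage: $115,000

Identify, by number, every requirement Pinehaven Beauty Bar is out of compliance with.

3, 7

1. professional liability coverage $450,000 ≥ $375,000 → met
2. autoclave spore test 87 days ago vs limit 90 → met
3. sanitation inspection 134 days ago vs limit 120 → not met
4. chairs per licensed practitioner 0 ≤ 2 → met
5. disinfection procedure present → met
6. license renewal 151 days ago vs limit 270 → met
7. licensed cosmetologists 1 < 2 → not met
8. estheticians with active license 6 ≥ 3 → met
9. ventilation assessment 509 days ago vs limit 540 → met
10. sanitation violations on record 0 ≤ 0 → met
11. condition 'offers chemical hair treatments' holds; premises liability coverage $115,000 ≥ $100,000 → met
12. chemical-storage review 327 days ago vs limit 365 → met
Not met: 3, 7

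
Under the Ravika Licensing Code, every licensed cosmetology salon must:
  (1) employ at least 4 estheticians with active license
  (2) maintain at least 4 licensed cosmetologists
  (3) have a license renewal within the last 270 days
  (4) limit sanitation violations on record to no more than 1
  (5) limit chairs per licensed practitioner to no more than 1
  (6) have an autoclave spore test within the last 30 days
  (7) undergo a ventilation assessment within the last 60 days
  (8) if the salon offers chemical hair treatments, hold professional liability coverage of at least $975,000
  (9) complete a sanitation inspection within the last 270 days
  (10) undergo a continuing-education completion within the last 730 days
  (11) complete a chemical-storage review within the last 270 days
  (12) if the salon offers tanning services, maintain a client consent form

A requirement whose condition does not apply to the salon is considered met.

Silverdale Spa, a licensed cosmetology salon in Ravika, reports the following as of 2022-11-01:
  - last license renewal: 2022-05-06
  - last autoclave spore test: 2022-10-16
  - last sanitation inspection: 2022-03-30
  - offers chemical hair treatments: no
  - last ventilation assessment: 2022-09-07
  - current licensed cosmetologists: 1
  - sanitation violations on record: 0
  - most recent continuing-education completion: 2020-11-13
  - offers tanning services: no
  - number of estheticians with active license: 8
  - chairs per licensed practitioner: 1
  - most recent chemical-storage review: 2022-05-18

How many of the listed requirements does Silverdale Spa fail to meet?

1

1. estheticians with active license 8 ≥ 4 → met
2. licensed cosmetologists 1 < 4 → not met
3. license renewal 179 days ago vs limit 270 → met
4. sanitation violations on record 0 ≤ 1 → met
5. chairs per licensed practitioner 1 ≤ 1 → met
6. autoclave spore test 16 days ago vs limit 30 → met
7. ventilation assessment 55 days ago vs limit 60 → met
8. condition 'offers chemical hair treatments' does not hold → requirement n/a → met
9. sanitation inspection 216 days ago vs limit 270 → met
10. continuing-education completion 718 days ago vs limit 730 → met
11. chemical-storage review 167 days ago vs limit 270 → met
12. condition 'offers tanning services' does not hold → requirement n/a → met
Not met: 1 of 12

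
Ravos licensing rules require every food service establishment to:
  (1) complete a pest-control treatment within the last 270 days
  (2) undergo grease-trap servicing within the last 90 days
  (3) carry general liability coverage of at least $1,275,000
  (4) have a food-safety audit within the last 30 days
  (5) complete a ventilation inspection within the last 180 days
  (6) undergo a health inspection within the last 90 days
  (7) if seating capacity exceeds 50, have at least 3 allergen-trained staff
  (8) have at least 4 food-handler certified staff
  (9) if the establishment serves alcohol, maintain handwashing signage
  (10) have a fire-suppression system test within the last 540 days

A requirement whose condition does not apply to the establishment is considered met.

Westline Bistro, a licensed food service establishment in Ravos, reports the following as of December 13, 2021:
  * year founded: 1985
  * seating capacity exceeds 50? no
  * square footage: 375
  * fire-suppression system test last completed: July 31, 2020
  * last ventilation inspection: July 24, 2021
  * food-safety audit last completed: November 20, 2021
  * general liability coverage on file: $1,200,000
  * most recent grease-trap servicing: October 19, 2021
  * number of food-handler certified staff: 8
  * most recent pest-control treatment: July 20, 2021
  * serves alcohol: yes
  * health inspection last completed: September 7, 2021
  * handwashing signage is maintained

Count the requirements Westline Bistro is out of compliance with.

2

1. pest-control treatment 146 days ago vs limit 270 → met
2. grease-trap servicing 55 days ago vs limit 90 → met
3. general liability coverage $1,200,000 < $1,275,000 → not met
4. food-safety audit 23 days ago vs limit 30 → met
5. ventilation inspection 142 days ago vs limit 180 → met
6. health inspection 97 days ago vs limit 90 → not met
7. condition 'seating capacity exceeds 50' does not hold → requirement n/a → met
8. food-handler certified staff 8 ≥ 4 → met
9. condition 'serves alcohol' holds; handwashing signage present → met
10. fire-suppression system test 500 days ago vs limit 540 → met
Not met: 2 of 10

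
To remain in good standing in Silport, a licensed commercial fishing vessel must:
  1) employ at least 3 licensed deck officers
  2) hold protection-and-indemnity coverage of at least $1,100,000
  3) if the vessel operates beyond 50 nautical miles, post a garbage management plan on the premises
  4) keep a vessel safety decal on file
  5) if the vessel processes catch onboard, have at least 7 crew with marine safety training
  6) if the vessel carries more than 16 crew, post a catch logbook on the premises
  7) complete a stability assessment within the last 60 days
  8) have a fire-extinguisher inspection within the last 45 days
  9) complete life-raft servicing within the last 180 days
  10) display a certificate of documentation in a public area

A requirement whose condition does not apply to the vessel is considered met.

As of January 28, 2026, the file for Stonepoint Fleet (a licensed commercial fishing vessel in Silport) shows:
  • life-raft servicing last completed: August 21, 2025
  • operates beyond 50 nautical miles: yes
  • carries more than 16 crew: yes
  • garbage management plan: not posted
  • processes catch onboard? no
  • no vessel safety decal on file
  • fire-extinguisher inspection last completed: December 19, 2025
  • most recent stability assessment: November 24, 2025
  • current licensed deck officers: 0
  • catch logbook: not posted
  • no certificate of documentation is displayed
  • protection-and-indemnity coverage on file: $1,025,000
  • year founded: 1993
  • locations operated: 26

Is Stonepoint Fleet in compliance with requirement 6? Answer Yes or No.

No

6. condition 'carries more than 16 crew' holds; catch logbook absent → not met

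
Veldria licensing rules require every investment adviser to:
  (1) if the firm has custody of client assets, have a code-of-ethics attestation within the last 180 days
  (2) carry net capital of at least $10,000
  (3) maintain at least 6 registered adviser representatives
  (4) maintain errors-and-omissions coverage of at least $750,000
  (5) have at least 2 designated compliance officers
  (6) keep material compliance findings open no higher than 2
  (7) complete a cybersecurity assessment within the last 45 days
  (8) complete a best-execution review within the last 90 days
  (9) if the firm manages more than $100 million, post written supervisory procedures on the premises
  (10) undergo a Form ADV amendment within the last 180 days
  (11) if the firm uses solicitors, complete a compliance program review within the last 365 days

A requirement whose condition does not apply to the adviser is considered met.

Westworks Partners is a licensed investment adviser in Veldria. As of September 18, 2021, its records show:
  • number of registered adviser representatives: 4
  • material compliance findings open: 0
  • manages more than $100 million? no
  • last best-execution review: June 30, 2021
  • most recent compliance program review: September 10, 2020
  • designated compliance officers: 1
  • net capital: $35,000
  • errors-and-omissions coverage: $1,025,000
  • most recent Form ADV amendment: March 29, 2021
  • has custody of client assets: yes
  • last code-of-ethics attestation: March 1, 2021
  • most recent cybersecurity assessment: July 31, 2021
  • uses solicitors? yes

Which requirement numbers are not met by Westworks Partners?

1. condition 'has custody of client assets' holds; code-of-ethics attestation 201 days ago vs limit 180 → not met
2. net capital $35,000 ≥ $10,000 → met
3. registered adviser representatives 4 < 6 → not met
4. errors-and-omissions coverage $1,025,000 ≥ $750,000 → met
5. designated compliance officers 1 < 2 → not met
6. material compliance findings open 0 ≤ 2 → met
7. cybersecurity assessment 49 days ago vs limit 45 → not met
8. best-execution review 80 days ago vs limit 90 → met
9. condition 'manages more than $100 million' does not hold → requirement n/a → met
10. Form ADV amendment 173 days ago vs limit 180 → met
11. condition 'uses solicitors' holds; compliance program review 373 days ago vs limit 365 → not met
Not met: 1, 3, 5, 7, 11

1, 3, 5, 7, 11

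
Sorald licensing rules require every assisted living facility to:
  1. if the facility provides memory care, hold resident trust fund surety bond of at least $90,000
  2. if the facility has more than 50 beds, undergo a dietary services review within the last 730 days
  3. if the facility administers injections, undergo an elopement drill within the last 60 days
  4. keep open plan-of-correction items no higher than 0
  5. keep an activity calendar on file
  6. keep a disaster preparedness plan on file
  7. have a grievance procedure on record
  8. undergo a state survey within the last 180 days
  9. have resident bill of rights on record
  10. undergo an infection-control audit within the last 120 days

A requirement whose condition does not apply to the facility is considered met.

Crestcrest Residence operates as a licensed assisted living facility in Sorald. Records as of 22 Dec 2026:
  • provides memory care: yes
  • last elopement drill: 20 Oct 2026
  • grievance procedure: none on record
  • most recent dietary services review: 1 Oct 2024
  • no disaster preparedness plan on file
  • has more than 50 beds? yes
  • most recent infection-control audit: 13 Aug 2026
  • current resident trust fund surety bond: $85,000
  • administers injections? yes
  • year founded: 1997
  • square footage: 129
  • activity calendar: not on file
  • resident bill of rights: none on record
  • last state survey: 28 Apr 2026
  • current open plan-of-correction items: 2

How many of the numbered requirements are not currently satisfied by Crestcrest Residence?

10

1. condition 'provides memory care' holds; resident trust fund surety bond $85,000 < $90,000 → not met
2. condition 'has more than 50 beds' holds; dietary services review 812 days ago vs limit 730 → not met
3. condition 'administers injections' holds; elopement drill 63 days ago vs limit 60 → not met
4. open plan-of-correction items 2 > 0 → not met
5. activity calendar absent → not met
6. disaster preparedness plan absent → not met
7. grievance procedure absent → not met
8. state survey 238 days ago vs limit 180 → not met
9. resident bill of rights absent → not met
10. infection-control audit 131 days ago vs limit 120 → not met
Not met: 10 of 10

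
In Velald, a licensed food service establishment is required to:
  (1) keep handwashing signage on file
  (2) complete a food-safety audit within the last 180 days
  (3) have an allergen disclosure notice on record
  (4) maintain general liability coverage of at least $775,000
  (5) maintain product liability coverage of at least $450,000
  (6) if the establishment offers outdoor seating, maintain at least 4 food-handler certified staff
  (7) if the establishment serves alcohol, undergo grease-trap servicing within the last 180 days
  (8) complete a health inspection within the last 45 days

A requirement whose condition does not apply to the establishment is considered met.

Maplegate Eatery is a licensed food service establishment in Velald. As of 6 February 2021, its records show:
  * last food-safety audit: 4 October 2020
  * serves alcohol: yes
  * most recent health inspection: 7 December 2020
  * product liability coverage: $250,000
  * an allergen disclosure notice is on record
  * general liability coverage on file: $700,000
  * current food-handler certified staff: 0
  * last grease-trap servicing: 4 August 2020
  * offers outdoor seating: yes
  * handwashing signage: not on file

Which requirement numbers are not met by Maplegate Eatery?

1. handwashing signage absent → not met
2. food-safety audit 125 days ago vs limit 180 → met
3. allergen disclosure notice present → met
4. general liability coverage $700,000 < $775,000 → not met
5. product liability coverage $250,000 < $450,000 → not met
6. condition 'offers outdoor seating' holds; food-handler certified staff 0 < 4 → not met
7. condition 'serves alcohol' holds; grease-trap servicing 186 days ago vs limit 180 → not met
8. health inspection 61 days ago vs limit 45 → not met
Not met: 1, 4, 5, 6, 7, 8

1, 4, 5, 6, 7, 8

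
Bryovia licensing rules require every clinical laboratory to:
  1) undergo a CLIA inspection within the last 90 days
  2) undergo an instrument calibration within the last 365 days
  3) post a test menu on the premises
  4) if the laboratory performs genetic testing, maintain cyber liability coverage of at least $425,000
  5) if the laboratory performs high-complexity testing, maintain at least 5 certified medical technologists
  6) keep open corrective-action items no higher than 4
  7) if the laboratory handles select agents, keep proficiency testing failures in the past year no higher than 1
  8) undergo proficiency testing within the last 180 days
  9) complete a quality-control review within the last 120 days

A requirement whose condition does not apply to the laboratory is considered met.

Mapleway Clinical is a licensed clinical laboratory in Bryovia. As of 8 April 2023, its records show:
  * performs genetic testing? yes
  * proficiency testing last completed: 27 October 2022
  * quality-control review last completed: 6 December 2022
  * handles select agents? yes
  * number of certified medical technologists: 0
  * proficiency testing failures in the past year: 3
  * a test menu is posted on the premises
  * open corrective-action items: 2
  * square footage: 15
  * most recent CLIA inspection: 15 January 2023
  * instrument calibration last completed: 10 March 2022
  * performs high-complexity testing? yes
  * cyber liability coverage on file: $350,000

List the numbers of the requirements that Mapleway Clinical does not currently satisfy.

2, 4, 5, 7, 9

1. CLIA inspection 83 days ago vs limit 90 → met
2. instrument calibration 394 days ago vs limit 365 → not met
3. test menu present → met
4. condition 'performs genetic testing' holds; cyber liability coverage $350,000 < $425,000 → not met
5. condition 'performs high-complexity testing' holds; certified medical technologists 0 < 5 → not met
6. open corrective-action items 2 ≤ 4 → met
7. condition 'handles select agents' holds; proficiency testing failures in the past year 3 > 1 → not met
8. proficiency testing 163 days ago vs limit 180 → met
9. quality-control review 123 days ago vs limit 120 → not met
Not met: 2, 4, 5, 7, 9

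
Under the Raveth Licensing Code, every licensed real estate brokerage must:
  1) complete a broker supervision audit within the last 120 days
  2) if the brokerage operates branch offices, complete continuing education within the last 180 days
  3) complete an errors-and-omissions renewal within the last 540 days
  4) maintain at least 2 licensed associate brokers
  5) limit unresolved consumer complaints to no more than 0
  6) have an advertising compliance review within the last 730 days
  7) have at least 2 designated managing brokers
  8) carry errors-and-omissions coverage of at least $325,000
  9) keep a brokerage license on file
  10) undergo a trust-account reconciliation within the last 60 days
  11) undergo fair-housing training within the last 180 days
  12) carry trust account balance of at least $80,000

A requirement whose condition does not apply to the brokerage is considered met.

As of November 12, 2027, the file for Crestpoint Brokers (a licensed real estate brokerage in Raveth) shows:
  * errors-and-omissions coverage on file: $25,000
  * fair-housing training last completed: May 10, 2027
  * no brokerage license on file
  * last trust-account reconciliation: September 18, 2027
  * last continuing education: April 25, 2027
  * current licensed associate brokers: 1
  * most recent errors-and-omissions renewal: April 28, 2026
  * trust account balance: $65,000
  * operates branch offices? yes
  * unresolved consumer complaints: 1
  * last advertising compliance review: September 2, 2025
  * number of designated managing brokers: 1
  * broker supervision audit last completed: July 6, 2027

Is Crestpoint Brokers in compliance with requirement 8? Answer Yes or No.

No

8. errors-and-omissions coverage $25,000 < $325,000 → not met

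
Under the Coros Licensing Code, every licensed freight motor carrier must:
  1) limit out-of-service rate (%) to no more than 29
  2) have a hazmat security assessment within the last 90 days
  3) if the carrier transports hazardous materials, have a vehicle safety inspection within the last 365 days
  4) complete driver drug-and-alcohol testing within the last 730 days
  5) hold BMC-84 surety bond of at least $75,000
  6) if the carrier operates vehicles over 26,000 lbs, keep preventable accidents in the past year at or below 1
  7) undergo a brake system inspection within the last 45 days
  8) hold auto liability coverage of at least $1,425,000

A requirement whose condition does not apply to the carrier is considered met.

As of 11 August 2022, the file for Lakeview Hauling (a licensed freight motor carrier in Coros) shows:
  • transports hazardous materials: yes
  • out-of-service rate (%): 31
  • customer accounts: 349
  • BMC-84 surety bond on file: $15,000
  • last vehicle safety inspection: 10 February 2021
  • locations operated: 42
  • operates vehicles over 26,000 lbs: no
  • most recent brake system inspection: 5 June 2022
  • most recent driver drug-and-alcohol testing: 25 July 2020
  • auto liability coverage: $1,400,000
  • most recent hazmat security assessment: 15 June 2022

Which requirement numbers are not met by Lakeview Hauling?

1, 3, 4, 5, 7, 8

1. out-of-service rate (%) 31 > 29 → not met
2. hazmat security assessment 57 days ago vs limit 90 → met
3. condition 'transports hazardous materials' holds; vehicle safety inspection 547 days ago vs limit 365 → not met
4. driver drug-and-alcohol testing 747 days ago vs limit 730 → not met
5. BMC-84 surety bond $15,000 < $75,000 → not met
6. condition 'operates vehicles over 26,000 lbs' does not hold → requirement n/a → met
7. brake system inspection 67 days ago vs limit 45 → not met
8. auto liability coverage $1,400,000 < $1,425,000 → not met
Not met: 1, 3, 4, 5, 7, 8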